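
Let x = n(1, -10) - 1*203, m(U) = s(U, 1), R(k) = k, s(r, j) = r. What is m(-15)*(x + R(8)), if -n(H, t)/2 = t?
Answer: 2625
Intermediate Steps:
m(U) = U
n(H, t) = -2*t
x = -183 (x = -2*(-10) - 1*203 = 20 - 203 = -183)
m(-15)*(x + R(8)) = -15*(-183 + 8) = -15*(-175) = 2625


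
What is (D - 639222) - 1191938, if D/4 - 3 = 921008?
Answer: 1852884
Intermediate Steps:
D = 3684044 (D = 12 + 4*921008 = 12 + 3684032 = 3684044)
(D - 639222) - 1191938 = (3684044 - 639222) - 1191938 = 3044822 - 1191938 = 1852884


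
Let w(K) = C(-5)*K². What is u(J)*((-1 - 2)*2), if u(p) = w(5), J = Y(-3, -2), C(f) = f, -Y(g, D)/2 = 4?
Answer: 750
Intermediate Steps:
Y(g, D) = -8 (Y(g, D) = -2*4 = -8)
J = -8
w(K) = -5*K²
u(p) = -125 (u(p) = -5*5² = -5*25 = -125)
u(J)*((-1 - 2)*2) = -125*(-1 - 2)*2 = -(-375)*2 = -125*(-6) = 750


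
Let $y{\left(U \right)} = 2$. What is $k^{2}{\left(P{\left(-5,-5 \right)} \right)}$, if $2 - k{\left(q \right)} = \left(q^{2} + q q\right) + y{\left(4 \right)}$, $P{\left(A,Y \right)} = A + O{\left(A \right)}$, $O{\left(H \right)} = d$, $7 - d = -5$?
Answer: $9604$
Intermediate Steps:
$d = 12$ ($d = 7 - -5 = 7 + 5 = 12$)
$O{\left(H \right)} = 12$
$P{\left(A,Y \right)} = 12 + A$ ($P{\left(A,Y \right)} = A + 12 = 12 + A$)
$k{\left(q \right)} = - 2 q^{2}$ ($k{\left(q \right)} = 2 - \left(\left(q^{2} + q q\right) + 2\right) = 2 - \left(\left(q^{2} + q^{2}\right) + 2\right) = 2 - \left(2 q^{2} + 2\right) = 2 - \left(2 + 2 q^{2}\right) = - 2 q^{2}$)
$k^{2}{\left(P{\left(-5,-5 \right)} \right)} = \left(- 2 \left(12 - 5\right)^{2}\right)^{2} = \left(- 2 \cdot 7^{2}\right)^{2} = \left(\left(-2\right) 49\right)^{2} = \left(-98\right)^{2} = 9604$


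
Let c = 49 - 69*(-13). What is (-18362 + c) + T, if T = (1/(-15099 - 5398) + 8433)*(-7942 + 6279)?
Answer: -287808521352/20497 ≈ -1.4041e+7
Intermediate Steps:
c = 946 (c = 49 + 897 = 946)
T = -287451545600/20497 (T = (1/(-20497) + 8433)*(-1663) = (-1/20497 + 8433)*(-1663) = (172851200/20497)*(-1663) = -287451545600/20497 ≈ -1.4024e+7)
(-18362 + c) + T = (-18362 + 946) - 287451545600/20497 = -17416 - 287451545600/20497 = -287808521352/20497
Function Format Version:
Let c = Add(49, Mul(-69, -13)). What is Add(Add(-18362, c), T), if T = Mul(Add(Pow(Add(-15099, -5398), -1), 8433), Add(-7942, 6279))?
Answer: Rational(-287808521352, 20497) ≈ -1.4041e+7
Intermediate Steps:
c = 946 (c = Add(49, 897) = 946)
T = Rational(-287451545600, 20497) (T = Mul(Add(Pow(-20497, -1), 8433), -1663) = Mul(Add(Rational(-1, 20497), 8433), -1663) = Mul(Rational(172851200, 20497), -1663) = Rational(-287451545600, 20497) ≈ -1.4024e+7)
Add(Add(-18362, c), T) = Add(Add(-18362, 946), Rational(-287451545600, 20497)) = Add(-17416, Rational(-287451545600, 20497)) = Rational(-287808521352, 20497)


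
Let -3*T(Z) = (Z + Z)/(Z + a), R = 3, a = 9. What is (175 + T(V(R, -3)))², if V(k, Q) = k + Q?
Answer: 30625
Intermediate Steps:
V(k, Q) = Q + k
T(Z) = -2*Z/(3*(9 + Z)) (T(Z) = -(Z + Z)/(3*(Z + 9)) = -2*Z/(3*(9 + Z)))
(175 + T(V(R, -3)))² = (175 - 2*(-3 + 3)/(27 + 3*(-3 + 3)))² = (175 - 2*0/(27 + 3*0))² = (175 - 2*0/(27 + 0))² = (175 - 2*0/27)² = (175 - 2*0*1/27)² = (175 + 0)² = 175² = 30625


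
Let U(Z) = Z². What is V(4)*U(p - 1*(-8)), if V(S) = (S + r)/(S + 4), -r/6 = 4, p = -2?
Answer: -90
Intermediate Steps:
r = -24 (r = -6*4 = -24)
V(S) = (-24 + S)/(4 + S) (V(S) = (S - 24)/(S + 4) = (-24 + S)/(4 + S))
V(4)*U(p - 1*(-8)) = ((-24 + 4)/(4 + 4))*(-2 - 1*(-8))² = (-20/8)*(-2 + 8)² = ((⅛)*(-20))*6² = -5/2*36 = -90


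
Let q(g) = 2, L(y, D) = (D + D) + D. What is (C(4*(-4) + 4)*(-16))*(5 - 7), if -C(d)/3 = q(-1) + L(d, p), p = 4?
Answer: -1344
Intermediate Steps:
L(y, D) = 3*D (L(y, D) = 2*D + D = 3*D)
C(d) = -42 (C(d) = -3*(2 + 3*4) = -3*(2 + 12) = -3*14 = -42)
(C(4*(-4) + 4)*(-16))*(5 - 7) = (-42*(-16))*(5 - 7) = 672*(-2) = -1344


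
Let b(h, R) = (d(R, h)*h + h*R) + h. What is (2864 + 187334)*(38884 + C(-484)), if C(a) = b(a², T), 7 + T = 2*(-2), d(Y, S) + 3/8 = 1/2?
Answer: -432585190012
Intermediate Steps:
d(Y, S) = ⅛ (d(Y, S) = -3/8 + 1/2 = -3/8 + ½ = ⅛)
T = -11 (T = -7 + 2*(-2) = -7 - 4 = -11)
b(h, R) = 9*h/8 + R*h (b(h, R) = (h/8 + h*R) + h = (h/8 + R*h) + h = 9*h/8 + R*h)
C(a) = -79*a²/8 (C(a) = a²*(9 + 8*(-11))/8 = a²*(9 - 88)/8 = (⅛)*a²*(-79) = -79*a²/8)
(2864 + 187334)*(38884 + C(-484)) = (2864 + 187334)*(38884 - 79/8*(-484)²) = 190198*(38884 - 79/8*234256) = 190198*(38884 - 2313278) = 190198*(-2274394) = -432585190012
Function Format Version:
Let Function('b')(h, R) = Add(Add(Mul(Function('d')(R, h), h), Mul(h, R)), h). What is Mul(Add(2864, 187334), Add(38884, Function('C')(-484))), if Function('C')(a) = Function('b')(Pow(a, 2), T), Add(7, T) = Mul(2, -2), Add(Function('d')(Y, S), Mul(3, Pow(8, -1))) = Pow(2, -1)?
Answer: -432585190012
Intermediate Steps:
Function('d')(Y, S) = Rational(1, 8) (Function('d')(Y, S) = Add(Rational(-3, 8), Pow(2, -1)) = Add(Rational(-3, 8), Rational(1, 2)) = Rational(1, 8))
T = -11 (T = Add(-7, Mul(2, -2)) = Add(-7, -4) = -11)
Function('b')(h, R) = Add(Mul(Rational(9, 8), h), Mul(R, h)) (Function('b')(h, R) = Add(Add(Mul(Rational(1, 8), h), Mul(h, R)), h) = Add(Add(Mul(Rational(1, 8), h), Mul(R, h)), h) = Add(Mul(Rational(9, 8), h), Mul(R, h)))
Function('C')(a) = Mul(Rational(-79, 8), Pow(a, 2)) (Function('C')(a) = Mul(Rational(1, 8), Pow(a, 2), Add(9, Mul(8, -11))) = Mul(Rational(1, 8), Pow(a, 2), Add(9, -88)) = Mul(Rational(1, 8), Pow(a, 2), -79) = Mul(Rational(-79, 8), Pow(a, 2)))
Mul(Add(2864, 187334), Add(38884, Function('C')(-484))) = Mul(Add(2864, 187334), Add(38884, Mul(Rational(-79, 8), Pow(-484, 2)))) = Mul(190198, Add(38884, Mul(Rational(-79, 8), 234256))) = Mul(190198, Add(38884, -2313278)) = Mul(190198, -2274394) = -432585190012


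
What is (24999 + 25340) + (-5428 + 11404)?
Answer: 56315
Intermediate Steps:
(24999 + 25340) + (-5428 + 11404) = 50339 + 5976 = 56315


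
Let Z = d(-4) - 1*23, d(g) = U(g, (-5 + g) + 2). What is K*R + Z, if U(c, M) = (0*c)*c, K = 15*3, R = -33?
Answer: -1508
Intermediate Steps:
K = 45
U(c, M) = 0 (U(c, M) = 0*c = 0)
d(g) = 0
Z = -23 (Z = 0 - 1*23 = 0 - 23 = -23)
K*R + Z = 45*(-33) - 23 = -1485 - 23 = -1508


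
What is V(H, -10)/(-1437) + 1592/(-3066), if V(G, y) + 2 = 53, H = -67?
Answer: -407345/734307 ≈ -0.55473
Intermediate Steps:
V(G, y) = 51 (V(G, y) = -2 + 53 = 51)
V(H, -10)/(-1437) + 1592/(-3066) = 51/(-1437) + 1592/(-3066) = 51*(-1/1437) + 1592*(-1/3066) = -17/479 - 796/1533 = -407345/734307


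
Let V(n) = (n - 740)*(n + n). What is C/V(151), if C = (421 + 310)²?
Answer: -534361/177878 ≈ -3.0041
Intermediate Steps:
C = 534361 (C = 731² = 534361)
V(n) = 2*n*(-740 + n) (V(n) = (-740 + n)*(2*n) = 2*n*(-740 + n))
C/V(151) = 534361/((2*151*(-740 + 151))) = 534361/((2*151*(-589))) = 534361/(-177878) = 534361*(-1/177878) = -534361/177878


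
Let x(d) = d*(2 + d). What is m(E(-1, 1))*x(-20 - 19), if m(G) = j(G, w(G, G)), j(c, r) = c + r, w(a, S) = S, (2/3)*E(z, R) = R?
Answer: 4329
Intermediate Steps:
E(z, R) = 3*R/2
m(G) = 2*G (m(G) = G + G = 2*G)
m(E(-1, 1))*x(-20 - 19) = (2*((3/2)*1))*((-20 - 19)*(2 + (-20 - 19))) = (2*(3/2))*(-39*(2 - 39)) = 3*(-39*(-37)) = 3*1443 = 4329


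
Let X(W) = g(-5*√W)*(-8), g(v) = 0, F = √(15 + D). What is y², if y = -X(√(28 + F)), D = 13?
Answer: 0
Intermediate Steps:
F = 2*√7 (F = √(15 + 13) = √28 = 2*√7 ≈ 5.2915)
X(W) = 0 (X(W) = 0*(-8) = 0)
y = 0 (y = -1*0 = 0)
y² = 0² = 0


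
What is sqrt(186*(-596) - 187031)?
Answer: I*sqrt(297887) ≈ 545.79*I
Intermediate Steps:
sqrt(186*(-596) - 187031) = sqrt(-110856 - 187031) = sqrt(-297887) = I*sqrt(297887)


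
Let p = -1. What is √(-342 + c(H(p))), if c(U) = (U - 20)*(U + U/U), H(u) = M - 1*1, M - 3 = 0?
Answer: 6*I*√11 ≈ 19.9*I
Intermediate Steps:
M = 3 (M = 3 + 0 = 3)
H(u) = 2 (H(u) = 3 - 1*1 = 3 - 1 = 2)
c(U) = (1 + U)*(-20 + U) (c(U) = (-20 + U)*(U + 1) = (-20 + U)*(1 + U) = (1 + U)*(-20 + U))
√(-342 + c(H(p))) = √(-342 + (-20 + 2² - 19*2)) = √(-342 + (-20 + 4 - 38)) = √(-342 - 54) = √(-396) = 6*I*√11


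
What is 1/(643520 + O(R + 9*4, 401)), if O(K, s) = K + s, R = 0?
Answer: 1/643957 ≈ 1.5529e-6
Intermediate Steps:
1/(643520 + O(R + 9*4, 401)) = 1/(643520 + ((0 + 9*4) + 401)) = 1/(643520 + ((0 + 36) + 401)) = 1/(643520 + (36 + 401)) = 1/(643520 + 437) = 1/643957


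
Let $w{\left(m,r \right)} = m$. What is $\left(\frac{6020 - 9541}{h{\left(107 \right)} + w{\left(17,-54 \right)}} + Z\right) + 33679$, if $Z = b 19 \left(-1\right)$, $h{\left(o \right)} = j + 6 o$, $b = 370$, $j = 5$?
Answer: $\frac{17691415}{664} \approx 26644.0$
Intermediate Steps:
$h{\left(o \right)} = 5 + 6 o$
$Z = -7030$ ($Z = 370 \cdot 19 \left(-1\right) = 370 \left(-19\right) = -7030$)
$\left(\frac{6020 - 9541}{h{\left(107 \right)} + w{\left(17,-54 \right)}} + Z\right) + 33679 = \left(\frac{6020 - 9541}{\left(5 + 6 \cdot 107\right) + 17} - 7030\right) + 33679 = \left(- \frac{3521}{\left(5 + 642\right) + 17} - 7030\right) + 33679 = \left(- \frac{3521}{647 + 17} - 7030\right) + 33679 = \left(- \frac{3521}{664} - 7030\right) + 33679 = - \frac{4671441}{664} + 33679 = \frac{17691415}{664}$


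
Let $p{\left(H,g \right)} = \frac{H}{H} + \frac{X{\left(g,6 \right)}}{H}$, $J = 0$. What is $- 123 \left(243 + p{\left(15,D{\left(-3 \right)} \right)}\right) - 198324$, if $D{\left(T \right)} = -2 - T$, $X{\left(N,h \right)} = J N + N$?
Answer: $- \frac{1141721}{5} \approx -2.2834 \cdot 10^{5}$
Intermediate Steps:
$X{\left(N,h \right)} = N$ ($X{\left(N,h \right)} = 0 N + N = 0 + N = N$)
$p{\left(H,g \right)} = 1 + \frac{g}{H}$ ($p{\left(H,g \right)} = \frac{H}{H} + \frac{g}{H} = 1 + \frac{g}{H}$)
$- 123 \left(243 + p{\left(15,D{\left(-3 \right)} \right)}\right) - 198324 = - 123 \left(243 + \frac{15 - -1}{15}\right) - 198324 = - 123 \left(243 + \frac{15 + \left(-2 + 3\right)}{15}\right) - 198324 = - 123 \left(243 + \frac{15 + 1}{15}\right) - 198324 = - 123 \left(243 + \frac{1}{15} \cdot 16\right) - 198324 = - 123 \left(243 + \frac{16}{15}\right) - 198324 = \left(-123\right) \frac{3661}{15} - 198324 = - \frac{150101}{5} - 198324 = - \frac{1141721}{5}$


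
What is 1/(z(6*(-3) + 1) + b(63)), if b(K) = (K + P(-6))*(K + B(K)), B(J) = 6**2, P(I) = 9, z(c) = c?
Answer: 1/7111 ≈ 0.00014063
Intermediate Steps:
B(J) = 36
b(K) = (9 + K)*(36 + K) (b(K) = (K + 9)*(K + 36) = (9 + K)*(36 + K))
1/(z(6*(-3) + 1) + b(63)) = 1/((6*(-3) + 1) + (324 + 63**2 + 45*63)) = 1/((-18 + 1) + (324 + 3969 + 2835)) = 1/(-17 + 7128) = 1/7111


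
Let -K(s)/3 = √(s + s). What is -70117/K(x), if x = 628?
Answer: 70117*√314/1884 ≈ 659.49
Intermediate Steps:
K(s) = -3*√2*√s (K(s) = -3*√(s + s) = -3*√2*√s)
-70117/K(x) = -70117*(-√314/1884) = -(-70117)*√314/1884 = 70117*√314/1884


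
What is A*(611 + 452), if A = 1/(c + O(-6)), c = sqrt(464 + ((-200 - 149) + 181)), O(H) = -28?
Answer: -7441/122 - 1063*sqrt(74)/244 ≈ -98.468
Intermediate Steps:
c = 2*sqrt(74) (c = sqrt(464 + (-349 + 181)) = sqrt(464 - 168) = sqrt(296) = 2*sqrt(74) ≈ 17.205)
A = 1/(-28 + 2*sqrt(74)) (A = 1/(2*sqrt(74) - 28) = 1/(-28 + 2*sqrt(74)) ≈ -0.092633)
A*(611 + 452) = (-7/122 - sqrt(74)/244)*(611 + 452) = (-7/122 - sqrt(74)/244)*1063 = -7441/122 - 1063*sqrt(74)/244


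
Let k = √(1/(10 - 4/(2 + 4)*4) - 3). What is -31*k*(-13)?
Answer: 1209*I*√154/22 ≈ 681.97*I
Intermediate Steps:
k = 3*I*√154/22 (k = √(1/(10 - 4/6*4) - 3) = √(1/(10 - 4*⅙*4) - 3) = √(1/(10 - ⅔*4) - 3) = √(1/(10 - 8/3) - 3) = √(1/(22/3) - 3) = √(3/22 - 3) = √(-63/22) = 3*I*√154/22 ≈ 1.6922*I)
-31*k*(-13) = -93*I*√154/22*(-13) = 1209*I*√154/22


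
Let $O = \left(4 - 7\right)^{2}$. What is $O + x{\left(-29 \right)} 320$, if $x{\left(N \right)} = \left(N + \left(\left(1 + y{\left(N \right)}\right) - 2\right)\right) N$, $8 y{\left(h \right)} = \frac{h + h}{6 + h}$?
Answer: $\frac{6336127}{23} \approx 2.7548 \cdot 10^{5}$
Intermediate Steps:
$y{\left(h \right)} = \frac{h}{4 \left(6 + h\right)}$ ($y{\left(h \right)} = \frac{\left(h + h\right) \frac{1}{6 + h}}{8} = \frac{2 h \frac{1}{6 + h}}{8} = \frac{h}{4 \left(6 + h\right)}$)
$x{\left(N \right)} = N \left(-1 + N + \frac{N}{4 \left(6 + N\right)}\right)$ ($x{\left(N \right)} = \left(N + \left(\left(1 + \frac{N}{4 \left(6 + N\right)}\right) - 2\right)\right) N = \left(N + \left(-1 + \frac{N}{4 \left(6 + N\right)}\right)\right) N = \left(-1 + N + \frac{N}{4 \left(6 + N\right)}\right) N = N \left(-1 + N + \frac{N}{4 \left(6 + N\right)}\right)$)
$O = 9$ ($O = \left(-3\right)^{2} = 9$)
$O + x{\left(-29 \right)} 320 = 9 + \frac{1}{4} \left(-29\right) \frac{1}{6 - 29} \left(-29 + 4 \left(-1 - 29\right) \left(6 - 29\right)\right) 320 = 9 + \frac{1}{4} \left(-29\right) \frac{1}{-23} \left(-29 + 4 \left(-30\right) \left(-23\right)\right) 320 = 9 + \frac{1}{4} \left(-29\right) \left(- \frac{1}{23}\right) \left(-29 + 2760\right) 320 = 9 + \frac{1}{4} \left(-29\right) \left(- \frac{1}{23}\right) 2731 \cdot 320 = 9 + \frac{79199}{92} \cdot 320 = 9 + \frac{6335920}{23} = \frac{6336127}{23}$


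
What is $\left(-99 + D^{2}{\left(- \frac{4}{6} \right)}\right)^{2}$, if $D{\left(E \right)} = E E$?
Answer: $\frac{64048009}{6561} \approx 9761.9$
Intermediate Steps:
$D{\left(E \right)} = E^{2}$
$\left(-99 + D^{2}{\left(- \frac{4}{6} \right)}\right)^{2} = \left(-99 + \left(\left(- \frac{4}{6}\right)^{2}\right)^{2}\right)^{2} = \left(-99 + \left(\left(\left(-4\right) \frac{1}{6}\right)^{2}\right)^{2}\right)^{2} = \left(-99 + \left(\left(- \frac{2}{3}\right)^{2}\right)^{2}\right)^{2} = \left(-99 + \left(\frac{4}{9}\right)^{2}\right)^{2} = \left(-99 + \frac{16}{81}\right)^{2} = \left(- \frac{8003}{81}\right)^{2} = \frac{64048009}{6561}$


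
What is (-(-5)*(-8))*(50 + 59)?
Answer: -4360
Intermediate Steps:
(-(-5)*(-8))*(50 + 59) = -1*40*109 = -40*109 = -4360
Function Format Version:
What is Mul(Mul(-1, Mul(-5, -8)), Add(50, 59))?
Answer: -4360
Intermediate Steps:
Mul(Mul(-1, Mul(-5, -8)), Add(50, 59)) = Mul(Mul(-1, 40), 109) = Mul(-40, 109) = -4360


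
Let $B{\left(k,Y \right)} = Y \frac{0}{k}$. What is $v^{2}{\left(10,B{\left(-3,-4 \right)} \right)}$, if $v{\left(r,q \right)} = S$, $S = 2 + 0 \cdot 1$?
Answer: $4$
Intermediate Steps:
$B{\left(k,Y \right)} = 0$ ($B{\left(k,Y \right)} = Y 0 = 0$)
$S = 2$ ($S = 2 + 0 = 2$)
$v{\left(r,q \right)} = 2$
$v^{2}{\left(10,B{\left(-3,-4 \right)} \right)} = 2^{2} = 4$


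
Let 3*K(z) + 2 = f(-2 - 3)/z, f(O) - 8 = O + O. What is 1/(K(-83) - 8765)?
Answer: -249/2182649 ≈ -0.00011408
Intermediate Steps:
f(O) = 8 + 2*O (f(O) = 8 + (O + O) = 8 + 2*O)
K(z) = -⅔ - 2/(3*z) (K(z) = -⅔ + ((8 + 2*(-2 - 3))/z)/3 = -⅔ + ((8 + 2*(-5))/z)/3 = -⅔ + ((8 - 10)/z)/3 = -⅔ + (-2/z)/3 = -⅔ - 2/(3*z))
1/(K(-83) - 8765) = 1/((⅔)*(-1 - 1*(-83))/(-83) - 8765) = 1/((⅔)*(-1/83)*(-1 + 83) - 8765) = 1/((⅔)*(-1/83)*82 - 8765) = 1/(-164/249 - 8765) = 1/(-2182649/249) = -249/2182649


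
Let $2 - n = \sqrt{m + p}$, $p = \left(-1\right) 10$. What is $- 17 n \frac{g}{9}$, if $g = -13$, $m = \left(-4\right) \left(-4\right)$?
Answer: $\frac{442}{9} - \frac{221 \sqrt{6}}{9} \approx -11.037$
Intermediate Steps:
$m = 16$
$p = -10$
$n = 2 - \sqrt{6}$ ($n = 2 - \sqrt{16 - 10} = 2 - \sqrt{6} \approx -0.44949$)
$- 17 n \frac{g}{9} = - 17 \left(2 - \sqrt{6}\right) \left(- \frac{13}{9}\right) = \left(-34 + 17 \sqrt{6}\right) \left(\left(-13\right) \frac{1}{9}\right) = \left(-34 + 17 \sqrt{6}\right) \left(- \frac{13}{9}\right) = \frac{442}{9} - \frac{221 \sqrt{6}}{9}$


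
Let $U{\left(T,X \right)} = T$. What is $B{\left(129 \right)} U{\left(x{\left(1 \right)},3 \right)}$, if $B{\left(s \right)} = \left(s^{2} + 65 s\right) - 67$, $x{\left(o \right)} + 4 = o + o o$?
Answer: $-49918$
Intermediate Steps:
$x{\left(o \right)} = -4 + o + o^{2}$ ($x{\left(o \right)} = -4 + \left(o + o o\right) = -4 + \left(o + o^{2}\right) = -4 + o + o^{2}$)
$B{\left(s \right)} = -67 + s^{2} + 65 s$
$B{\left(129 \right)} U{\left(x{\left(1 \right)},3 \right)} = \left(-67 + 129^{2} + 65 \cdot 129\right) \left(-4 + 1 + 1^{2}\right) = \left(-67 + 16641 + 8385\right) \left(-4 + 1 + 1\right) = 24959 \left(-2\right) = -49918$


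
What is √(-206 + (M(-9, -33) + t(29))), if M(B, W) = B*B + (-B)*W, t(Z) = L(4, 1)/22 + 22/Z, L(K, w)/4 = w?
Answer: I*√42847442/319 ≈ 20.52*I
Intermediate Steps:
L(K, w) = 4*w
t(Z) = 2/11 + 22/Z (t(Z) = (4*1)/22 + 22/Z = 4*(1/22) + 22/Z = 2/11 + 22/Z)
M(B, W) = B² - B*W
√(-206 + (M(-9, -33) + t(29))) = √(-206 + (-9*(-9 - 1*(-33)) + (2/11 + 22/29))) = √(-206 + (-9*(-9 + 33) + (2/11 + 22*(1/29)))) = √(-206 + (-9*24 + (2/11 + 22/29))) = √(-206 + (-216 + 300/319)) = √(-206 - 68604/319) = √(-134318/319) = I*√42847442/319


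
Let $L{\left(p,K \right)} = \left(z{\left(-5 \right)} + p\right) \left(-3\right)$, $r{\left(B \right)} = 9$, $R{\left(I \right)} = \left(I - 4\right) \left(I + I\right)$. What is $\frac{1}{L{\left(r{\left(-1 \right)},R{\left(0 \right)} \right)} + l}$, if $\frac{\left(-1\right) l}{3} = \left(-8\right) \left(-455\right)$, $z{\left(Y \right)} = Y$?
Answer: $- \frac{1}{10932} \approx -9.1475 \cdot 10^{-5}$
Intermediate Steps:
$R{\left(I \right)} = 2 I \left(-4 + I\right)$ ($R{\left(I \right)} = \left(-4 + I\right) 2 I = 2 I \left(-4 + I\right)$)
$l = -10920$ ($l = - 3 \left(\left(-8\right) \left(-455\right)\right) = \left(-3\right) 3640 = -10920$)
$L{\left(p,K \right)} = 15 - 3 p$ ($L{\left(p,K \right)} = \left(-5 + p\right) \left(-3\right) = 15 - 3 p$)
$\frac{1}{L{\left(r{\left(-1 \right)},R{\left(0 \right)} \right)} + l} = \frac{1}{\left(15 - 27\right) - 10920} = \frac{1}{-12 - 10920} = \frac{1}{-10932} = - \frac{1}{10932}$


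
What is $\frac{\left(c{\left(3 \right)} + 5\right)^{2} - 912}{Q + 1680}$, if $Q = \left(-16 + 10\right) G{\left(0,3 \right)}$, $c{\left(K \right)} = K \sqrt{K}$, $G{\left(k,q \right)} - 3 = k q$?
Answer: $- \frac{430}{831} + \frac{5 \sqrt{3}}{277} \approx -0.48618$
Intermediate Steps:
$G{\left(k,q \right)} = 3 + k q$
$c{\left(K \right)} = K^{\frac{3}{2}}$
$Q = -18$ ($Q = \left(-16 + 10\right) \left(3 + 0 \cdot 3\right) = - 6 \left(3 + 0\right) = \left(-6\right) 3 = -18$)
$\frac{\left(c{\left(3 \right)} + 5\right)^{2} - 912}{Q + 1680} = \frac{\left(3^{\frac{3}{2}} + 5\right)^{2} - 912}{-18 + 1680} = \frac{\left(3 \sqrt{3} + 5\right)^{2} - 912}{1662} = \left(\left(5 + 3 \sqrt{3}\right)^{2} - 912\right) \frac{1}{1662} = \left(-912 + \left(5 + 3 \sqrt{3}\right)^{2}\right) \frac{1}{1662} = - \frac{152}{277} + \frac{\left(5 + 3 \sqrt{3}\right)^{2}}{1662}$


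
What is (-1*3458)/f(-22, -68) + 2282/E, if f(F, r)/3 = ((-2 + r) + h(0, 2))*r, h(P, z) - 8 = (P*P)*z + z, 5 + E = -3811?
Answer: -285607/324360 ≈ -0.88052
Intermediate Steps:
E = -3816 (E = -5 - 3811 = -3816)
h(P, z) = 8 + z + z*P**2 (h(P, z) = 8 + ((P*P)*z + z) = 8 + (P**2*z + z) = 8 + (z*P**2 + z) = 8 + (z + z*P**2) = 8 + z + z*P**2)
f(F, r) = 3*r*(8 + r) (f(F, r) = 3*(((-2 + r) + (8 + 2 + 2*0**2))*r) = 3*(((-2 + r) + (8 + 2 + 2*0))*r) = 3*(((-2 + r) + (8 + 2 + 0))*r) = 3*(((-2 + r) + 10)*r) = 3*((8 + r)*r) = 3*(r*(8 + r)) = 3*r*(8 + r))
(-1*3458)/f(-22, -68) + 2282/E = (-1*3458)/((3*(-68)*(8 - 68))) + 2282/(-3816) = -3458/(3*(-68)*(-60)) + 2282*(-1/3816) = -3458/12240 - 1141/1908 = -3458*1/12240 - 1141/1908 = -1729/6120 - 1141/1908 = -285607/324360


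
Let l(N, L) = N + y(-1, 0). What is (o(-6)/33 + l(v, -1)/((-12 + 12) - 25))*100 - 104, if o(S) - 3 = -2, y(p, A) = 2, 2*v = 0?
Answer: -3596/33 ≈ -108.97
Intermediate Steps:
v = 0 (v = (½)*0 = 0)
l(N, L) = 2 + N (l(N, L) = N + 2 = 2 + N)
o(S) = 1 (o(S) = 3 - 2 = 1)
(o(-6)/33 + l(v, -1)/((-12 + 12) - 25))*100 - 104 = (1/33 + (2 + 0)/((-12 + 12) - 25))*100 - 104 = (1*(1/33) + 2/(0 - 25))*100 - 104 = (1/33 + 2/(-25))*100 - 104 = (1/33 + 2*(-1/25))*100 - 104 = (1/33 - 2/25)*100 - 104 = -41/825*100 - 104 = -164/33 - 104 = -3596/33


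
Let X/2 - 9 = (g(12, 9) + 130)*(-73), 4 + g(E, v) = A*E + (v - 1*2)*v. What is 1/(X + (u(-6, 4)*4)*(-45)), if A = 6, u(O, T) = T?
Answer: -1/38808 ≈ -2.5768e-5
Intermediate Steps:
g(E, v) = -4 + 6*E + v*(-2 + v) (g(E, v) = -4 + (6*E + (v - 1*2)*v) = -4 + (6*E + (v - 2)*v) = -4 + (6*E + (-2 + v)*v) = -4 + (6*E + v*(-2 + v)) = -4 + 6*E + v*(-2 + v))
X = -38088 (X = 18 + 2*(((-4 + 9**2 - 2*9 + 6*12) + 130)*(-73)) = 18 + 2*(((-4 + 81 - 18 + 72) + 130)*(-73)) = 18 + 2*((131 + 130)*(-73)) = 18 + 2*(261*(-73)) = 18 + 2*(-19053) = 18 - 38106 = -38088)
1/(X + (u(-6, 4)*4)*(-45)) = 1/(-38088 + (4*4)*(-45)) = 1/(-38088 + 16*(-45)) = 1/(-38088 - 720) = 1/(-38808) = -1/38808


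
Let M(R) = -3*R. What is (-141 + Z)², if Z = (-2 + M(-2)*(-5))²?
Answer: 779689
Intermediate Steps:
Z = 1024 (Z = (-2 - 3*(-2)*(-5))² = (-2 + 6*(-5))² = (-2 - 30)² = (-32)² = 1024)
(-141 + Z)² = (-141 + 1024)² = 883² = 779689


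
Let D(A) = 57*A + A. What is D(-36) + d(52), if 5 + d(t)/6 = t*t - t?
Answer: 13794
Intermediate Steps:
D(A) = 58*A
d(t) = -30 - 6*t + 6*t² (d(t) = -30 + 6*(t*t - t) = -30 + 6*(t² - t) = -30 + (-6*t + 6*t²) = -30 - 6*t + 6*t²)
D(-36) + d(52) = 58*(-36) + (-30 - 6*52 + 6*52²) = -2088 + (-30 - 312 + 6*2704) = -2088 + (-30 - 312 + 16224) = -2088 + 15882 = 13794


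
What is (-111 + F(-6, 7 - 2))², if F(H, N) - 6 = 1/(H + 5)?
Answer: 11236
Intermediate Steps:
F(H, N) = 6 + 1/(5 + H) (F(H, N) = 6 + 1/(H + 5) = 6 + 1/(5 + H))
(-111 + F(-6, 7 - 2))² = (-111 + (31 + 6*(-6))/(5 - 6))² = (-111 + (31 - 36)/(-1))² = (-111 - 1*(-5))² = (-111 + 5)² = (-106)² = 11236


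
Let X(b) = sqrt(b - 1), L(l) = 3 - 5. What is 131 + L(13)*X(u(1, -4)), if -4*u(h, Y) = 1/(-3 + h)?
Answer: 131 - I*sqrt(14)/2 ≈ 131.0 - 1.8708*I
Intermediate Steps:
u(h, Y) = -1/(4*(-3 + h))
L(l) = -2
X(b) = sqrt(-1 + b)
131 + L(13)*X(u(1, -4)) = 131 - 2*sqrt(-1 - 1/(-12 + 4*1)) = 131 - 2*sqrt(-1 - 1/(-12 + 4)) = 131 - 2*sqrt(-1 - 1/(-8)) = 131 - 2*sqrt(-1 - 1*(-1/8)) = 131 - 2*sqrt(-1 + 1/8) = 131 - I*sqrt(14)/2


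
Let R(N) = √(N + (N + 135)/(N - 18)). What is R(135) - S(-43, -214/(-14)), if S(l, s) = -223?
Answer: 223 + √23205/13 ≈ 234.72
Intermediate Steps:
R(N) = √(N + (135 + N)/(-18 + N))
R(135) - S(-43, -214/(-14)) = √((135 + 135 + 135*(-18 + 135))/(-18 + 135)) - 1*(-223) = √((135 + 135 + 135*117)/117) + 223 = √((135 + 135 + 15795)/117) + 223 = √((1/117)*16065) + 223 = √(1785/13) + 223 = √23205/13 + 223 = 223 + √23205/13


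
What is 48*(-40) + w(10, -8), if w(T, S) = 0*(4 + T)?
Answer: -1920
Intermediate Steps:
w(T, S) = 0
48*(-40) + w(10, -8) = 48*(-40) + 0 = -1920 + 0 = -1920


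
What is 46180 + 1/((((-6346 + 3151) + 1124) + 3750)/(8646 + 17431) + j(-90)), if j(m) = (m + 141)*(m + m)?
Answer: 11054807632503/239385181 ≈ 46180.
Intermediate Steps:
j(m) = 2*m*(141 + m) (j(m) = (141 + m)*(2*m) = 2*m*(141 + m))
46180 + 1/((((-6346 + 3151) + 1124) + 3750)/(8646 + 17431) + j(-90)) = 46180 + 1/((((-6346 + 3151) + 1124) + 3750)/(8646 + 17431) + 2*(-90)*(141 - 90)) = 46180 + 1/(((-3195 + 1124) + 3750)/26077 + 2*(-90)*51) = 46180 + 1/((-2071 + 3750)*(1/26077) - 9180) = 46180 + 1/(1679*(1/26077) - 9180) = 46180 + 1/(1679/26077 - 9180) = 46180 + 1/(-239385181/26077) = 46180 - 26077/239385181 = 11054807632503/239385181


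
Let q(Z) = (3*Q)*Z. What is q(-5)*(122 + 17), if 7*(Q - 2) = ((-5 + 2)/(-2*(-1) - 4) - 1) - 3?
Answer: -47955/14 ≈ -3425.4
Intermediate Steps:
Q = 23/14 (Q = 2 + (((-5 + 2)/(-2*(-1) - 4) - 1) - 3)/7 = 2 + ((-3/(2 - 4) - 1) - 3)/7 = 2 + ((-3/(-2) - 1) - 3)/7 = 2 + ((-3*(-½) - 1) - 3)/7 = 2 + ((3/2 - 1) - 3)/7 = 2 + (½ - 3)/7 = 2 + (⅐)*(-5/2) = 2 - 5/14 = 23/14 ≈ 1.6429)
q(Z) = 69*Z/14 (q(Z) = (3*(23/14))*Z = 69*Z/14)
q(-5)*(122 + 17) = ((69/14)*(-5))*(122 + 17) = -345/14*139 = -47955/14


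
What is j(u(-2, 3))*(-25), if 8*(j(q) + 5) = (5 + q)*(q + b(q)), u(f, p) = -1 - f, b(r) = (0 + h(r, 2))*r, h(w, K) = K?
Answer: 275/4 ≈ 68.750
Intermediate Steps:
b(r) = 2*r (b(r) = (0 + 2)*r = 2*r)
j(q) = -5 + 3*q*(5 + q)/8 (j(q) = -5 + ((5 + q)*(q + 2*q))/8 = -5 + ((5 + q)*(3*q))/8 = -5 + (3*q*(5 + q))/8 = -5 + 3*q*(5 + q)/8)
j(u(-2, 3))*(-25) = (-5 + 3*(-1 - 1*(-2))²/8 + 15*(-1 - 1*(-2))/8)*(-25) = (-5 + 3*(-1 + 2)²/8 + 15*(-1 + 2)/8)*(-25) = (-5 + (3/8)*1² + (15/8)*1)*(-25) = (-5 + (3/8)*1 + 15/8)*(-25) = (-5 + 3/8 + 15/8)*(-25) = -11/4*(-25) = 275/4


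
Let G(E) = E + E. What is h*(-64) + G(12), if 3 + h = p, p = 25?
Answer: -1384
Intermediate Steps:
h = 22 (h = -3 + 25 = 22)
G(E) = 2*E
h*(-64) + G(12) = 22*(-64) + 2*12 = -1408 + 24 = -1384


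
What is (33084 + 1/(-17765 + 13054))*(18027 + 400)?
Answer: 2872008688721/4711 ≈ 6.0964e+8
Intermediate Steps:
(33084 + 1/(-17765 + 13054))*(18027 + 400) = (33084 + 1/(-4711))*18427 = (33084 - 1/4711)*18427 = (155858723/4711)*18427 = 2872008688721/4711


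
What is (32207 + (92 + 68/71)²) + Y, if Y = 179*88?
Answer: 285321319/5041 ≈ 56600.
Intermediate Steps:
Y = 15752
(32207 + (92 + 68/71)²) + Y = (32207 + (92 + 68/71)²) + 15752 = (32207 + (6600/71)²) + 15752 = (32207 + 43560000/5041) + 15752 = 205915487/5041 + 15752 = 285321319/5041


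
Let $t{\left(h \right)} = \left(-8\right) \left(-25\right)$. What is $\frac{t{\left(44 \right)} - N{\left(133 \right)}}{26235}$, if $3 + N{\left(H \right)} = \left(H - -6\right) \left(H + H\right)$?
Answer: $- \frac{12257}{8745} \approx -1.4016$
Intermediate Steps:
$N{\left(H \right)} = -3 + 2 H \left(6 + H\right)$ ($N{\left(H \right)} = -3 + \left(H - -6\right) \left(H + H\right) = -3 + \left(H + 6\right) 2 H = -3 + \left(6 + H\right) 2 H = -3 + 2 H \left(6 + H\right)$)
$t{\left(h \right)} = 200$
$\frac{t{\left(44 \right)} - N{\left(133 \right)}}{26235} = \frac{200 - \left(-3 + 2 \cdot 133^{2} + 12 \cdot 133\right)}{26235} = \left(200 - \left(-3 + 2 \cdot 17689 + 1596\right)\right) \frac{1}{26235} = \left(200 - \left(-3 + 35378 + 1596\right)\right) \frac{1}{26235} = \left(200 - 36971\right) \frac{1}{26235} = \left(-36771\right) \frac{1}{26235} = - \frac{12257}{8745}$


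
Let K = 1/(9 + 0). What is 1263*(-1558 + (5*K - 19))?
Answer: -5973148/3 ≈ -1.9911e+6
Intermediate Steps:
K = ⅑ (K = 1/9 = ⅑ ≈ 0.11111)
1263*(-1558 + (5*K - 19)) = 1263*(-1558 + (5*(⅑) - 19)) = 1263*(-1558 + (5/9 - 19)) = 1263*(-1558 - 166/9) = 1263*(-14188/9) = -5973148/3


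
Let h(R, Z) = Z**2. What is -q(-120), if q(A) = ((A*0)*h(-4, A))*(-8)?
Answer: 0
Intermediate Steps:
q(A) = 0 (q(A) = ((A*0)*A**2)*(-8) = (0*A**2)*(-8) = 0*(-8) = 0)
-q(-120) = -1*0 = 0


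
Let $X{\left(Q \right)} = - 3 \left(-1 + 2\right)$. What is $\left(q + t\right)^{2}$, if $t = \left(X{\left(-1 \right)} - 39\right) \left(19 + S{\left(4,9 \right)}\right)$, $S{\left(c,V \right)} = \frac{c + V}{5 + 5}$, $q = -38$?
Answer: $\frac{19829209}{25} \approx 7.9317 \cdot 10^{5}$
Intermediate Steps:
$X{\left(Q \right)} = -3$ ($X{\left(Q \right)} = \left(-3\right) 1 = -3$)
$S{\left(c,V \right)} = \frac{V}{10} + \frac{c}{10}$ ($S{\left(c,V \right)} = \frac{V + c}{10} = \left(V + c\right) \frac{1}{10} = \frac{V}{10} + \frac{c}{10}$)
$t = - \frac{4263}{5}$ ($t = \left(-3 - 39\right) \left(19 + \left(\frac{1}{10} \cdot 9 + \frac{1}{10} \cdot 4\right)\right) = - 42 \left(19 + \left(\frac{9}{10} + \frac{2}{5}\right)\right) = - 42 \left(19 + \frac{13}{10}\right) = \left(-42\right) \frac{203}{10} = - \frac{4263}{5} \approx -852.6$)
$\left(q + t\right)^{2} = \left(-38 - \frac{4263}{5}\right)^{2} = \left(- \frac{4453}{5}\right)^{2} = \frac{19829209}{25}$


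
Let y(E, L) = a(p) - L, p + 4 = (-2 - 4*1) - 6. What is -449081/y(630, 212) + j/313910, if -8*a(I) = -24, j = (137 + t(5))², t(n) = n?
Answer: 70487615493/32803595 ≈ 2148.8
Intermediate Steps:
p = -16 (p = -4 + ((-2 - 4*1) - 6) = -4 + ((-2 - 4) - 6) = -4 + (-6 - 6) = -4 - 12 = -16)
j = 20164 (j = (137 + 5)² = 142² = 20164)
a(I) = 3 (a(I) = -⅛*(-24) = 3)
y(E, L) = 3 - L
-449081/y(630, 212) + j/313910 = -449081/(3 - 1*212) + 20164/313910 = -449081/(3 - 212) + 20164*(1/313910) = -449081/(-209) + 10082/156955 = -449081*(-1/209) + 10082/156955 = 449081/209 + 10082/156955 = 70487615493/32803595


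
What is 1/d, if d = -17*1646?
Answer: -1/27982 ≈ -3.5737e-5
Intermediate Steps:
d = -27982
1/d = 1/(-27982) = -1/27982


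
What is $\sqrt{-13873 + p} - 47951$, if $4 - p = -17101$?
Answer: $-47951 + 4 \sqrt{202} \approx -47894.0$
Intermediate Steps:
$p = 17105$ ($p = 4 - -17101 = 4 + 17101 = 17105$)
$\sqrt{-13873 + p} - 47951 = \sqrt{-13873 + 17105} - 47951 = \sqrt{3232} - 47951 = 4 \sqrt{202} - 47951 = -47951 + 4 \sqrt{202}$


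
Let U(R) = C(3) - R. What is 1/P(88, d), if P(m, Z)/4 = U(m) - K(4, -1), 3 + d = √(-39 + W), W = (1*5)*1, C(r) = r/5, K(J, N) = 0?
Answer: -5/1748 ≈ -0.0028604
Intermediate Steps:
C(r) = r/5 (C(r) = r*(⅕) = r/5)
W = 5 (W = 5*1 = 5)
U(R) = ⅗ - R (U(R) = (⅕)*3 - R = ⅗ - R)
d = -3 + I*√34 (d = -3 + √(-39 + 5) = -3 + √(-34) = -3 + I*√34 ≈ -3.0 + 5.831*I)
P(m, Z) = 12/5 - 4*m (P(m, Z) = 4*((⅗ - m) - 1*0) = 4*((⅗ - m) + 0) = 4*(⅗ - m) = 12/5 - 4*m)
1/P(88, d) = 1/(12/5 - 4*88) = 1/(12/5 - 352) = 1/(-1748/5) = -5/1748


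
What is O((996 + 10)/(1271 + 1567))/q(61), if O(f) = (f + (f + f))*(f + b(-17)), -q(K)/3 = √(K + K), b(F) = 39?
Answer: -14044766*√122/122827221 ≈ -1.2630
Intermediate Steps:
q(K) = -3*√2*√K (q(K) = -3*√(K + K) = -3*√2*√K)
O(f) = 3*f*(39 + f) (O(f) = (f + (f + f))*(f + 39) = (f + 2*f)*(39 + f) = (3*f)*(39 + f) = 3*f*(39 + f))
O((996 + 10)/(1271 + 1567))/q(61) = (3*((996 + 10)/(1271 + 1567))*(39 + (996 + 10)/(1271 + 1567)))/((-3*√2*√61)) = (3*(1006/2838)*(39 + 1006/2838))/((-3*√122)) = (3*(1006*(1/2838))*(39 + 1006*(1/2838)))*(-√122/366) = (3*(503/1419)*(39 + 503/1419))*(-√122/366) = (3*(503/1419)*(55844/1419))*(-√122/366) = 28089532*(-√122/366)/671187 = -14044766*√122/122827221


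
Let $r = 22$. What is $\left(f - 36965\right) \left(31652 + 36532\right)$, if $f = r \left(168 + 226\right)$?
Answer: $-1929402648$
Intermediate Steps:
$f = 8668$ ($f = 22 \left(168 + 226\right) = 22 \cdot 394 = 8668$)
$\left(f - 36965\right) \left(31652 + 36532\right) = \left(8668 - 36965\right) \left(31652 + 36532\right) = \left(-28297\right) 68184 = -1929402648$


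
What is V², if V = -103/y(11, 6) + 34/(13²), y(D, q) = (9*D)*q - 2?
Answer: 7403841/10009602304 ≈ 0.00073967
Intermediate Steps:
y(D, q) = -2 + 9*D*q (y(D, q) = 9*D*q - 2 = -2 + 9*D*q)
V = 2721/100048 (V = -103/(-2 + 9*11*6) + 34/(13²) = -103/(-2 + 594) + 34/169 = -103/592 + 34*(1/169) = -103*1/592 + 34/169 = -103/592 + 34/169 = 2721/100048 ≈ 0.027197)
V² = (2721/100048)² = 7403841/10009602304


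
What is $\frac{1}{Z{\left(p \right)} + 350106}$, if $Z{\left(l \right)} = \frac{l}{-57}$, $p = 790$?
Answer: $\frac{57}{19955252} \approx 2.8564 \cdot 10^{-6}$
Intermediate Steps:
$Z{\left(l \right)} = - \frac{l}{57}$ ($Z{\left(l \right)} = l \left(- \frac{1}{57}\right) = - \frac{l}{57}$)
$\frac{1}{Z{\left(p \right)} + 350106} = \frac{1}{\left(- \frac{1}{57}\right) 790 + 350106} = \frac{1}{- \frac{790}{57} + 350106} = \frac{1}{\frac{19955252}{57}} = \frac{57}{19955252}$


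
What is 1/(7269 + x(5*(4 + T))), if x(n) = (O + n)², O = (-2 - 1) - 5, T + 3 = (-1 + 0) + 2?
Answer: 1/7273 ≈ 0.00013749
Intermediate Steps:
T = -2 (T = -3 + ((-1 + 0) + 2) = -3 + (-1 + 2) = -3 + 1 = -2)
O = -8 (O = -3 - 5 = -8)
x(n) = (-8 + n)²
1/(7269 + x(5*(4 + T))) = 1/(7269 + (-8 + 5*(4 - 2))²) = 1/(7269 + (-8 + 5*2)²) = 1/(7269 + (-8 + 10)²) = 1/(7269 + 2²) = 1/(7269 + 4) = 1/7273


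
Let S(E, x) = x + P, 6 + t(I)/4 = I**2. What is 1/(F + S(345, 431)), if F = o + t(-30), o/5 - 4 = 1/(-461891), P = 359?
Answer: 461891/2025853921 ≈ 0.00022800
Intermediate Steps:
t(I) = -24 + 4*I**2
o = 9237815/461891 (o = 20 + 5/(-461891) = 20 + 5*(-1/461891) = 20 - 5/461891 = 9237815/461891 ≈ 20.000)
F = 1660960031/461891 (F = 9237815/461891 + (-24 + 4*(-30)**2) = 9237815/461891 + (-24 + 4*900) = 9237815/461891 + (-24 + 3600) = 9237815/461891 + 3576 = 1660960031/461891 ≈ 3596.0)
S(E, x) = 359 + x (S(E, x) = x + 359 = 359 + x)
1/(F + S(345, 431)) = 1/(1660960031/461891 + (359 + 431)) = 1/(1660960031/461891 + 790) = 1/(2025853921/461891) = 461891/2025853921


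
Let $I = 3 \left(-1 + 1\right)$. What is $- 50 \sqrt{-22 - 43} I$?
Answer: $0$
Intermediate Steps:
$I = 0$ ($I = 3 \cdot 0 = 0$)
$- 50 \sqrt{-22 - 43} I = - 50 \sqrt{-22 - 43} \cdot 0 = - 50 \sqrt{-65} \cdot 0 = - 50 i \sqrt{65} \cdot 0 = 0$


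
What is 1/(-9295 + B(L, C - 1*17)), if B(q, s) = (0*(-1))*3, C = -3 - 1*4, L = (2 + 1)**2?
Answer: -1/9295 ≈ -0.00010758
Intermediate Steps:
L = 9 (L = 3**2 = 9)
C = -7 (C = -3 - 4 = -7)
B(q, s) = 0 (B(q, s) = 0*3 = 0)
1/(-9295 + B(L, C - 1*17)) = 1/(-9295 + 0) = 1/(-9295) = -1/9295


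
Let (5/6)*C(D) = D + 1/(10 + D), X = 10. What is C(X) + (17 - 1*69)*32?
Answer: -82597/50 ≈ -1651.9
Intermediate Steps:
C(D) = 6*D/5 + 6/(5*(10 + D)) (C(D) = 6*(D + 1/(10 + D))/5 = 6*D/5 + 6/(5*(10 + D)))
C(X) + (17 - 1*69)*32 = 6*(1 + 10**2 + 10*10)/(5*(10 + 10)) + (17 - 1*69)*32 = (6/5)*(1 + 100 + 100)/20 + (17 - 69)*32 = (6/5)*(1/20)*201 - 52*32 = 603/50 - 1664 = -82597/50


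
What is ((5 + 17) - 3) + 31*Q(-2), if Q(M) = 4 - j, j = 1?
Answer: 112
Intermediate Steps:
Q(M) = 3 (Q(M) = 4 - 1*1 = 4 - 1 = 3)
((5 + 17) - 3) + 31*Q(-2) = ((5 + 17) - 3) + 31*3 = (22 - 3) + 93 = 19 + 93 = 112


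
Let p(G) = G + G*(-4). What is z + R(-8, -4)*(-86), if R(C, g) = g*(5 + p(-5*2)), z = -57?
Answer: 11983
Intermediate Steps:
p(G) = -3*G (p(G) = G - 4*G = -3*G)
R(C, g) = 35*g (R(C, g) = g*(5 - (-15)*2) = g*(5 - 3*(-10)) = g*(5 + 30) = g*35 = 35*g)
z + R(-8, -4)*(-86) = -57 + (35*(-4))*(-86) = -57 - 140*(-86) = -57 + 12040 = 11983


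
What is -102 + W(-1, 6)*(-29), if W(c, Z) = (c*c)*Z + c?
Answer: -247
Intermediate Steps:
W(c, Z) = c + Z*c**2 (W(c, Z) = c**2*Z + c = Z*c**2 + c = c + Z*c**2)
-102 + W(-1, 6)*(-29) = -102 - (1 + 6*(-1))*(-29) = -102 - (1 - 6)*(-29) = -102 - 1*(-5)*(-29) = -102 + 5*(-29) = -102 - 145 = -247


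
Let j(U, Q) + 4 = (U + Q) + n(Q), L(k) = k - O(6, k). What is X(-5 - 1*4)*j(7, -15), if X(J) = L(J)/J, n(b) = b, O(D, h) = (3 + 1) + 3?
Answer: -48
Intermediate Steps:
O(D, h) = 7 (O(D, h) = 4 + 3 = 7)
L(k) = -7 + k (L(k) = k - 1*7 = k - 7 = -7 + k)
X(J) = (-7 + J)/J
j(U, Q) = -4 + U + 2*Q (j(U, Q) = -4 + ((U + Q) + Q) = -4 + ((Q + U) + Q) = -4 + (U + 2*Q) = -4 + U + 2*Q)
X(-5 - 1*4)*j(7, -15) = ((-7 + (-5 - 1*4))/(-5 - 1*4))*(-4 + 7 + 2*(-15)) = ((-7 + (-5 - 4))/(-5 - 4))*(-4 + 7 - 30) = ((-7 - 9)/(-9))*(-27) = -⅑*(-16)*(-27) = (16/9)*(-27) = -48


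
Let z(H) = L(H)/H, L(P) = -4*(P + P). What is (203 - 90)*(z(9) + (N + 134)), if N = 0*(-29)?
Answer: 14238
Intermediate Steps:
N = 0
L(P) = -8*P
z(H) = -8 (z(H) = (-8*H)/H = -8)
(203 - 90)*(z(9) + (N + 134)) = (203 - 90)*(-8 + (0 + 134)) = 113*(-8 + 134) = 113*126 = 14238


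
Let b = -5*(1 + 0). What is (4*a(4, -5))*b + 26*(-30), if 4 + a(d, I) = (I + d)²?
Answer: -720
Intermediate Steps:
a(d, I) = -4 + (I + d)²
b = -5 (b = -5*1 = -5)
(4*a(4, -5))*b + 26*(-30) = (4*(-4 + (-5 + 4)²))*(-5) + 26*(-30) = (4*(-4 + (-1)²))*(-5) - 780 = (4*(-4 + 1))*(-5) - 780 = (4*(-3))*(-5) - 780 = -12*(-5) - 780 = 60 - 780 = -720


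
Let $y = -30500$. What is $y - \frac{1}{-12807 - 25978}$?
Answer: $- \frac{1182942499}{38785} \approx -30500.0$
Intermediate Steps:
$y - \frac{1}{-12807 - 25978} = -30500 - \frac{1}{-12807 - 25978} = -30500 - \frac{1}{-38785} = -30500 - - \frac{1}{38785} = -30500 + \frac{1}{38785} = - \frac{1182942499}{38785}$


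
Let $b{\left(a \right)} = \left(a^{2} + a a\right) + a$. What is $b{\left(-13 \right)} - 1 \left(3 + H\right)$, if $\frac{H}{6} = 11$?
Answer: $256$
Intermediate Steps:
$H = 66$ ($H = 6 \cdot 11 = 66$)
$b{\left(a \right)} = a + 2 a^{2}$ ($b{\left(a \right)} = \left(a^{2} + a^{2}\right) + a = 2 a^{2} + a = a + 2 a^{2}$)
$b{\left(-13 \right)} - 1 \left(3 + H\right) = - 13 \left(1 + 2 \left(-13\right)\right) - 1 \left(3 + 66\right) = - 13 \left(1 - 26\right) - 1 \cdot 69 = \left(-13\right) \left(-25\right) - 69 = 325 - 69 = 256$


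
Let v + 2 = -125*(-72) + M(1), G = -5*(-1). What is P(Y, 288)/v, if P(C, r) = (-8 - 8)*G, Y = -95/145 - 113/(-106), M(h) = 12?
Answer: -8/901 ≈ -0.0088790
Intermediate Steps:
G = 5
Y = 1263/3074 (Y = -95*1/145 - 113*(-1/106) = -19/29 + 113/106 = 1263/3074 ≈ 0.41087)
v = 9010 (v = -2 + (-125*(-72) + 12) = -2 + (9000 + 12) = -2 + 9012 = 9010)
P(C, r) = -80 (P(C, r) = (-8 - 8)*5 = -16*5 = -80)
P(Y, 288)/v = -80/9010 = -80*1/9010 = -8/901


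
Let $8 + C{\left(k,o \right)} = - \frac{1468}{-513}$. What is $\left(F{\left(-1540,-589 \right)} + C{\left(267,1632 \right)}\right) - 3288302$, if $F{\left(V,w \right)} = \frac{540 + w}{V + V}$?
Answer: $- \frac{742236683689}{225720} \approx -3.2883 \cdot 10^{6}$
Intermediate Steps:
$F{\left(V,w \right)} = \frac{540 + w}{2 V}$
$C{\left(k,o \right)} = - \frac{2636}{513}$ ($C{\left(k,o \right)} = -8 - \frac{1468}{-513} = -8 - - \frac{1468}{513} = -8 + \frac{1468}{513} = - \frac{2636}{513}$)
$\left(F{\left(-1540,-589 \right)} + C{\left(267,1632 \right)}\right) - 3288302 = \left(\frac{540 - 589}{2 \left(-1540\right)} - \frac{2636}{513}\right) - 3288302 = \left(\frac{1}{2} \left(- \frac{1}{1540}\right) \left(-49\right) - \frac{2636}{513}\right) - 3288302 = \left(\frac{7}{440} - \frac{2636}{513}\right) - 3288302 = - \frac{1156249}{225720} - 3288302 = - \frac{742236683689}{225720}$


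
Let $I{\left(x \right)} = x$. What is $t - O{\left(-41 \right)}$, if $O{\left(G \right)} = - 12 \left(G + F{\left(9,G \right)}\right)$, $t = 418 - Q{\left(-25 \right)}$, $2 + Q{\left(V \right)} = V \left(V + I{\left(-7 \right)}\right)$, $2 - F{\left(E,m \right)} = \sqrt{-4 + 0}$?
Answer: $-848 - 24 i \approx -848.0 - 24.0 i$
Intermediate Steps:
$F{\left(E,m \right)} = 2 - 2 i$ ($F{\left(E,m \right)} = 2 - \sqrt{-4 + 0} = 2 - \sqrt{-4} = 2 - 2 i$)
$Q{\left(V \right)} = -2 + V \left(-7 + V\right)$ ($Q{\left(V \right)} = -2 + V \left(V - 7\right) = -2 + V \left(-7 + V\right)$)
$t = -380$ ($t = 418 - \left(-2 + \left(-25\right)^{2} - -175\right) = 418 - \left(-2 + 625 + 175\right) = 418 - 798 = -380$)
$O{\left(G \right)} = -24 - 12 G + 24 i$ ($O{\left(G \right)} = - 12 \left(G + \left(2 - 2 i\right)\right) = - 12 \left(2 + G - 2 i\right) = -24 - 12 G + 24 i$)
$t - O{\left(-41 \right)} = -380 - \left(-24 - -492 + 24 i\right) = -380 - \left(-24 + 492 + 24 i\right) = -380 - \left(468 + 24 i\right) = -848 - 24 i$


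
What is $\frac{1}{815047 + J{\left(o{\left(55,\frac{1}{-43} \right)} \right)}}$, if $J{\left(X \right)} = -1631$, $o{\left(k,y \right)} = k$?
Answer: $\frac{1}{813416} \approx 1.2294 \cdot 10^{-6}$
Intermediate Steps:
$\frac{1}{815047 + J{\left(o{\left(55,\frac{1}{-43} \right)} \right)}} = \frac{1}{815047 - 1631} = \frac{1}{813416}$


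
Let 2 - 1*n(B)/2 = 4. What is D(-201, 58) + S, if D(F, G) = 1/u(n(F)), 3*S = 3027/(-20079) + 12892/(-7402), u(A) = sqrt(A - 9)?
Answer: -46877387/74312379 - I*sqrt(13)/13 ≈ -0.63082 - 0.27735*I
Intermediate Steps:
n(B) = -4 (n(B) = 4 - 2*4 = 4 - 8 = -4)
u(A) = sqrt(-9 + A)
S = -46877387/74312379 (S = (3027/(-20079) + 12892/(-7402))/3 = (3027*(-1/20079) + 12892*(-1/7402))/3 = (-1009/6693 - 6446/3701)/3 = (1/3)*(-46877387/24770793) = -46877387/74312379 ≈ -0.63082)
D(F, G) = -I*sqrt(13)/13 (D(F, G) = 1/(sqrt(-9 - 4)) = 1/(sqrt(-13)) = 1/(I*sqrt(13)) = -I*sqrt(13)/13)
D(-201, 58) + S = -I*sqrt(13)/13 - 46877387/74312379 = -46877387/74312379 - I*sqrt(13)/13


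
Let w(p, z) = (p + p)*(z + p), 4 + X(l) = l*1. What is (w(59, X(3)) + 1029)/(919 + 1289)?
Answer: 7873/2208 ≈ 3.5657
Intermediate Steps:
X(l) = -4 + l (X(l) = -4 + l*1 = -4 + l)
w(p, z) = 2*p*(p + z) (w(p, z) = (2*p)*(p + z) = 2*p*(p + z))
(w(59, X(3)) + 1029)/(919 + 1289) = (2*59*(59 + (-4 + 3)) + 1029)/(919 + 1289) = (2*59*(59 - 1) + 1029)/2208 = (2*59*58 + 1029)*(1/2208) = (6844 + 1029)*(1/2208) = 7873*(1/2208) = 7873/2208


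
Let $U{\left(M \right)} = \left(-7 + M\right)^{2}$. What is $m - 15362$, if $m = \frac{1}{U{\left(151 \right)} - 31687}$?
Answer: $- \frac{168229263}{10951} \approx -15362.0$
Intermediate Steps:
$m = - \frac{1}{10951}$ ($m = \frac{1}{\left(-7 + 151\right)^{2} - 31687} = \frac{1}{144^{2} - 31687} = \frac{1}{20736 - 31687} = \frac{1}{-10951} = - \frac{1}{10951} \approx -9.1316 \cdot 10^{-5}$)
$m - 15362 = - \frac{1}{10951} - 15362 = - \frac{168229263}{10951}$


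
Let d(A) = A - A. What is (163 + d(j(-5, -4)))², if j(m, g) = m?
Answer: 26569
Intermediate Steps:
d(A) = 0
(163 + d(j(-5, -4)))² = (163 + 0)² = 163² = 26569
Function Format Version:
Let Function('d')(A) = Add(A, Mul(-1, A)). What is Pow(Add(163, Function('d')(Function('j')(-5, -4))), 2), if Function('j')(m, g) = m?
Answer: 26569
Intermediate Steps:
Function('d')(A) = 0
Pow(Add(163, Function('d')(Function('j')(-5, -4))), 2) = Pow(Add(163, 0), 2) = Pow(163, 2) = 26569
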